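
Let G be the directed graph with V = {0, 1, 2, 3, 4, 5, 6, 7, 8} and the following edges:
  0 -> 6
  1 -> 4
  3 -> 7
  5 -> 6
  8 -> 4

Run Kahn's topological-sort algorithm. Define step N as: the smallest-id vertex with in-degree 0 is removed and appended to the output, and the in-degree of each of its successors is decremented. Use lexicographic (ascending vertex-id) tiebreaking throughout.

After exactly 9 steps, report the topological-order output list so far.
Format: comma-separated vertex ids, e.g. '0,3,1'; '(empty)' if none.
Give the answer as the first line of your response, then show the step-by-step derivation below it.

0,1,2,3,5,6,7,8,4

step 1: output 0; order=[0]; indeg=(0,0,0,0,2,0,1,1,0)
step 2: output 1; order=[0,1]; indeg=(0,0,0,0,1,0,1,1,0)
step 3: output 2; order=[0,1,2]; indeg=(0,0,0,0,1,0,1,1,0)
step 4: output 3; order=[0,1,2,3]; indeg=(0,0,0,0,1,0,1,0,0)
step 5: output 5; order=[0,1,2,3,5]; indeg=(0,0,0,0,1,0,0,0,0)
step 6: output 6; order=[0,1,2,3,5,6]; indeg=(0,0,0,0,1,0,0,0,0)
step 7: output 7; order=[0,1,2,3,5,6,7]; indeg=(0,0,0,0,1,0,0,0,0)
step 8: output 8; order=[0,1,2,3,5,6,7,8]; indeg=(0,0,0,0,0,0,0,0,0)
step 9: output 4; order=[0,1,2,3,5,6,7,8,4]; indeg=(0,0,0,0,0,0,0,0,0)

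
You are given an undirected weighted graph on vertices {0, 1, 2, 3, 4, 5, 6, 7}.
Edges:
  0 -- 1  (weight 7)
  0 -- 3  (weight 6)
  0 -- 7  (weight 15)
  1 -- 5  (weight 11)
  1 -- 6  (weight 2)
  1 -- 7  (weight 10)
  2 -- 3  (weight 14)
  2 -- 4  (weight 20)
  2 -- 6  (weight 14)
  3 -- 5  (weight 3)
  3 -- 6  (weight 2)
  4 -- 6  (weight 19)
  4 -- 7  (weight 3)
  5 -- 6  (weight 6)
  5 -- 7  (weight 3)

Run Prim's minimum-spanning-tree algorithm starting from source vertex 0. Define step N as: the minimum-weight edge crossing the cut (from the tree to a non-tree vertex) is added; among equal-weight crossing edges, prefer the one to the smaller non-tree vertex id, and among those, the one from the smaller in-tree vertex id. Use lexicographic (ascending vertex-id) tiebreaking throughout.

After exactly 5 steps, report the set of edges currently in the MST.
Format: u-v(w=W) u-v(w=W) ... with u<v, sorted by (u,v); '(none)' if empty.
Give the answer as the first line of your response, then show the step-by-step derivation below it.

0-3(w=6) 1-6(w=2) 3-5(w=3) 3-6(w=2) 5-7(w=3)

step 1: add edge 0-3 (w=6); MST = {0-3(w=6)}
step 2: add edge 3-6 (w=2); MST = {0-3(w=6) 3-6(w=2)}
step 3: add edge 1-6 (w=2); MST = {0-3(w=6) 1-6(w=2) 3-6(w=2)}
step 4: add edge 3-5 (w=3); MST = {0-3(w=6) 1-6(w=2) 3-5(w=3) 3-6(w=2)}
step 5: add edge 5-7 (w=3); MST = {0-3(w=6) 1-6(w=2) 3-5(w=3) 3-6(w=2) 5-7(w=3)}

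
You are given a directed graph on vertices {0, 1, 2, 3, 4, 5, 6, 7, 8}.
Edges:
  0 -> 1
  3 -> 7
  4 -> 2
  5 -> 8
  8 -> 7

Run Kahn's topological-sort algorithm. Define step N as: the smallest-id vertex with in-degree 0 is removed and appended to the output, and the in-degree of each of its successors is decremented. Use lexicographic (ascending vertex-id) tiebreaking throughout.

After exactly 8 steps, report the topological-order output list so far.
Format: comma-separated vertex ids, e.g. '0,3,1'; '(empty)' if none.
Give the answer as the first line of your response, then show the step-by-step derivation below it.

0,1,3,4,2,5,6,8

step 1: output 0; order=[0]; indeg=(0,0,1,0,0,0,0,2,1)
step 2: output 1; order=[0,1]; indeg=(0,0,1,0,0,0,0,2,1)
step 3: output 3; order=[0,1,3]; indeg=(0,0,1,0,0,0,0,1,1)
step 4: output 4; order=[0,1,3,4]; indeg=(0,0,0,0,0,0,0,1,1)
step 5: output 2; order=[0,1,3,4,2]; indeg=(0,0,0,0,0,0,0,1,1)
step 6: output 5; order=[0,1,3,4,2,5]; indeg=(0,0,0,0,0,0,0,1,0)
step 7: output 6; order=[0,1,3,4,2,5,6]; indeg=(0,0,0,0,0,0,0,1,0)
step 8: output 8; order=[0,1,3,4,2,5,6,8]; indeg=(0,0,0,0,0,0,0,0,0)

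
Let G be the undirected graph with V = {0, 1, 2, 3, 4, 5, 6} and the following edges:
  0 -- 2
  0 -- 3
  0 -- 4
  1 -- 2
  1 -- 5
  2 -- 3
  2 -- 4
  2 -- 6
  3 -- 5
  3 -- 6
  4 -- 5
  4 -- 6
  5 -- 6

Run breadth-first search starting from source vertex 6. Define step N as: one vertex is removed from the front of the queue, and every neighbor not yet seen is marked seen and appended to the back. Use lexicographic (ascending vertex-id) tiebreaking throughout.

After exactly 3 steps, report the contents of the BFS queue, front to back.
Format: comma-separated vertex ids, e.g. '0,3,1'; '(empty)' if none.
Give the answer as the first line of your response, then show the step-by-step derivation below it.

4,5,0,1

step 1: dequeue 6; queue=[2,3,4,5]; order=6
step 2: dequeue 2; queue=[3,4,5,0,1]; order=6,2
step 3: dequeue 3; queue=[4,5,0,1]; order=6,2,3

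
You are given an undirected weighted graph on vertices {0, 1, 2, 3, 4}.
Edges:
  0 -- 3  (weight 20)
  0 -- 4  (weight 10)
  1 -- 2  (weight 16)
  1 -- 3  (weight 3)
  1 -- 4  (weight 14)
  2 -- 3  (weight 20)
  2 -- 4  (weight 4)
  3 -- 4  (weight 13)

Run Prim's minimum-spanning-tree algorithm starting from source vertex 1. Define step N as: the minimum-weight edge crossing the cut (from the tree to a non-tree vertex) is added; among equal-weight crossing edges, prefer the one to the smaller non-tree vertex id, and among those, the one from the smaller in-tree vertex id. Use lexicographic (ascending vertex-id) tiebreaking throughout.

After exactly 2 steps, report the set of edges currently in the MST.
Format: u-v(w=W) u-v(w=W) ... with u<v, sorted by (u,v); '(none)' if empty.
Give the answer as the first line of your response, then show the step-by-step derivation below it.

1-3(w=3) 3-4(w=13)

step 1: add edge 1-3 (w=3); MST = {1-3(w=3)}
step 2: add edge 3-4 (w=13); MST = {1-3(w=3) 3-4(w=13)}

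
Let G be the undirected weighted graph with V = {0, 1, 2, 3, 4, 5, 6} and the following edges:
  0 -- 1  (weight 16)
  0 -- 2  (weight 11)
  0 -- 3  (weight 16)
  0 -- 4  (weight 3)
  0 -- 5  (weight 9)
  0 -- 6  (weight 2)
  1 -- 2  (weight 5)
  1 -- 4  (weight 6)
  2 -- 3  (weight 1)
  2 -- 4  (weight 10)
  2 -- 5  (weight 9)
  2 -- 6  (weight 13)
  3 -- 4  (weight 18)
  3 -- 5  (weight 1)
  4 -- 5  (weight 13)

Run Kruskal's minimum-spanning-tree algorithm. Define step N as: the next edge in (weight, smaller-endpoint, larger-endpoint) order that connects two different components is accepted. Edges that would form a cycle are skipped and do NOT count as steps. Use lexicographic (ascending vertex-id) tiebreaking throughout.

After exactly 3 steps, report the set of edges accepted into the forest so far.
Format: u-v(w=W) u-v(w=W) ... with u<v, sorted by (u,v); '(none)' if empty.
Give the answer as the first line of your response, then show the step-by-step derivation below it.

0-6(w=2) 2-3(w=1) 3-5(w=1)

step 1: add edge 2-3 (w=1); MST = {2-3(w=1)}
step 2: add edge 3-5 (w=1); MST = {2-3(w=1) 3-5(w=1)}
step 3: add edge 0-6 (w=2); MST = {0-6(w=2) 2-3(w=1) 3-5(w=1)}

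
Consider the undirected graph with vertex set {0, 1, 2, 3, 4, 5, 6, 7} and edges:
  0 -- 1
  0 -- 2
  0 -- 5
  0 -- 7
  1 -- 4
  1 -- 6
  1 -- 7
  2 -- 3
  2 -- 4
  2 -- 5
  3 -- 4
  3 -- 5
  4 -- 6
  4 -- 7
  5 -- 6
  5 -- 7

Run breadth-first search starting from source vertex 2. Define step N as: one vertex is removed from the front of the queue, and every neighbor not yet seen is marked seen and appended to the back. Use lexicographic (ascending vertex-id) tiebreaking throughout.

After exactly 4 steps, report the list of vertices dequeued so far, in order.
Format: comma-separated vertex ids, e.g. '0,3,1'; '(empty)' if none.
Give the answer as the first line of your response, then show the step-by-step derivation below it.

2,0,3,4

step 1: dequeue 2; queue=[0,3,4,5]; order=2
step 2: dequeue 0; queue=[3,4,5,1,7]; order=2,0
step 3: dequeue 3; queue=[4,5,1,7]; order=2,0,3
step 4: dequeue 4; queue=[5,1,7,6]; order=2,0,3,4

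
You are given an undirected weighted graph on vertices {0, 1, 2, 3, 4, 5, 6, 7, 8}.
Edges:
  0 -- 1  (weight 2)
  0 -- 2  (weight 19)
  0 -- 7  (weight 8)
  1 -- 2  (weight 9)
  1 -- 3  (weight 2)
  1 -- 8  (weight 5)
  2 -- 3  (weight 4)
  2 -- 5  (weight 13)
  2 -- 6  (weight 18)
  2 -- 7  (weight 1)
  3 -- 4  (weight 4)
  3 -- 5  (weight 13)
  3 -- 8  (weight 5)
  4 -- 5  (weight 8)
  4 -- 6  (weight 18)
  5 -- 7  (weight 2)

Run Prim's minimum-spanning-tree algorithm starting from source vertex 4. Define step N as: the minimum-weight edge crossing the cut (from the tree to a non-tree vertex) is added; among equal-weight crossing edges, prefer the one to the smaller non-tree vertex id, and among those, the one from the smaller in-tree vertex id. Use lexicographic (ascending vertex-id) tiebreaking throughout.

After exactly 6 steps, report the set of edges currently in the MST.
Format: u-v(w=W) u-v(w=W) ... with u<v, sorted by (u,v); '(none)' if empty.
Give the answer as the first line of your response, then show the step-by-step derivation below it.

0-1(w=2) 1-3(w=2) 2-3(w=4) 2-7(w=1) 3-4(w=4) 5-7(w=2)

step 1: add edge 3-4 (w=4); MST = {3-4(w=4)}
step 2: add edge 1-3 (w=2); MST = {1-3(w=2) 3-4(w=4)}
step 3: add edge 0-1 (w=2); MST = {0-1(w=2) 1-3(w=2) 3-4(w=4)}
step 4: add edge 2-3 (w=4); MST = {0-1(w=2) 1-3(w=2) 2-3(w=4) 3-4(w=4)}
step 5: add edge 2-7 (w=1); MST = {0-1(w=2) 1-3(w=2) 2-3(w=4) 2-7(w=1) 3-4(w=4)}
step 6: add edge 5-7 (w=2); MST = {0-1(w=2) 1-3(w=2) 2-3(w=4) 2-7(w=1) 3-4(w=4) 5-7(w=2)}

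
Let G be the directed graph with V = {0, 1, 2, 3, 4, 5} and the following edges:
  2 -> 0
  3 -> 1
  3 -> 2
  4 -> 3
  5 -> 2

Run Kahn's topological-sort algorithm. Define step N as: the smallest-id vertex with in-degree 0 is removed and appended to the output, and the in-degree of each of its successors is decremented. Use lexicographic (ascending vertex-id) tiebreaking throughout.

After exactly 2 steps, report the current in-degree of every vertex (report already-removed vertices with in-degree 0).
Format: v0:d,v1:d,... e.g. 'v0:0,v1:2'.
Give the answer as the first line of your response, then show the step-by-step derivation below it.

v0:1,v1:0,v2:1,v3:0,v4:0,v5:0

step 1: output 4; order=[4]; indeg=(1,1,2,0,0,0)
step 2: output 3; order=[4,3]; indeg=(1,0,1,0,0,0)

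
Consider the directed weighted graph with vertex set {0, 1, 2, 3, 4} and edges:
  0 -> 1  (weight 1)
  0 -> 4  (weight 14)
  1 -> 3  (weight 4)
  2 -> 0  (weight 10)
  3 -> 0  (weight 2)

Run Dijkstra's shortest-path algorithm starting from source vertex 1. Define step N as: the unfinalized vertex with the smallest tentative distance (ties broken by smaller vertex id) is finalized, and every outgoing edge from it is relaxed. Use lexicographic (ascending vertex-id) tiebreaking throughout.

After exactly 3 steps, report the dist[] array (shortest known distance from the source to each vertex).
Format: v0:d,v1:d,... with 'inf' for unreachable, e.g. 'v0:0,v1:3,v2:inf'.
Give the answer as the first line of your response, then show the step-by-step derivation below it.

v0:6,v1:0,v2:inf,v3:4,v4:20

step 1: dist = v0:inf,v1:0,v2:inf,v3:4,v4:inf
step 2: dist = v0:6,v1:0,v2:inf,v3:4,v4:inf
step 3: dist = v0:6,v1:0,v2:inf,v3:4,v4:20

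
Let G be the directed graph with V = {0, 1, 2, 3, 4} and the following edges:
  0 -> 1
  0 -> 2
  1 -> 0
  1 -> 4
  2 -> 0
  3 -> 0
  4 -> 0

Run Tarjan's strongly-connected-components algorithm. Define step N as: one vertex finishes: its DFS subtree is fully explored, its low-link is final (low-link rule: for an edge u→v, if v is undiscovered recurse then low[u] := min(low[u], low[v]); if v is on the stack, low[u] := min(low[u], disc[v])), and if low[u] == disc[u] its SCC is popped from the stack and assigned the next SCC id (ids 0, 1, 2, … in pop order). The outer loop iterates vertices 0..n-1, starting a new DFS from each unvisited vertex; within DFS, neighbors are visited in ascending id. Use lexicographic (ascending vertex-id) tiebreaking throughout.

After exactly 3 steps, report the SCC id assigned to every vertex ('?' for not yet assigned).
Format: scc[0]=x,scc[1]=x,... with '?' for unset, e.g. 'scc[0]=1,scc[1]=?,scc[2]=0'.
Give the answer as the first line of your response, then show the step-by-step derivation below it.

scc[0]=?,scc[1]=?,scc[2]=?,scc[3]=?,scc[4]=?

step 1: low=(low[0]=0,low[1]=0,low[2]=?,low[3]=?,low[4]=0); scc=(scc[0]=?,scc[1]=?,scc[2]=?,scc[3]=?,scc[4]=?)
step 2: low=(low[0]=0,low[1]=0,low[2]=?,low[3]=?,low[4]=0); scc=(scc[0]=?,scc[1]=?,scc[2]=?,scc[3]=?,scc[4]=?)
step 3: low=(low[0]=0,low[1]=0,low[2]=0,low[3]=?,low[4]=0); scc=(scc[0]=?,scc[1]=?,scc[2]=?,scc[3]=?,scc[4]=?)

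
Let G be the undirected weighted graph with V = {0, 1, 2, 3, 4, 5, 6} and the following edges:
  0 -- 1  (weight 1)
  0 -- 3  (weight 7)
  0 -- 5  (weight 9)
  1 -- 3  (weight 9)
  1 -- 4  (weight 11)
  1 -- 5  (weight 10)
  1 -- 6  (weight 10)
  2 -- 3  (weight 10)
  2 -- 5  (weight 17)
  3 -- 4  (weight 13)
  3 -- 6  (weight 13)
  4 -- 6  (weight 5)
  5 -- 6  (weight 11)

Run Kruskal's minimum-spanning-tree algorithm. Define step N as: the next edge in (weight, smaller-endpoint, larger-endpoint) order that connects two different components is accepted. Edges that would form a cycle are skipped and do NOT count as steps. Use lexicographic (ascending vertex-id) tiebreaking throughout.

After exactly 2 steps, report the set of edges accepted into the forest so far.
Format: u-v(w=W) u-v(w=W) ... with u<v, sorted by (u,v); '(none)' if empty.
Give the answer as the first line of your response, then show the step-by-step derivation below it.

0-1(w=1) 4-6(w=5)

step 1: add edge 0-1 (w=1); MST = {0-1(w=1)}
step 2: add edge 4-6 (w=5); MST = {0-1(w=1) 4-6(w=5)}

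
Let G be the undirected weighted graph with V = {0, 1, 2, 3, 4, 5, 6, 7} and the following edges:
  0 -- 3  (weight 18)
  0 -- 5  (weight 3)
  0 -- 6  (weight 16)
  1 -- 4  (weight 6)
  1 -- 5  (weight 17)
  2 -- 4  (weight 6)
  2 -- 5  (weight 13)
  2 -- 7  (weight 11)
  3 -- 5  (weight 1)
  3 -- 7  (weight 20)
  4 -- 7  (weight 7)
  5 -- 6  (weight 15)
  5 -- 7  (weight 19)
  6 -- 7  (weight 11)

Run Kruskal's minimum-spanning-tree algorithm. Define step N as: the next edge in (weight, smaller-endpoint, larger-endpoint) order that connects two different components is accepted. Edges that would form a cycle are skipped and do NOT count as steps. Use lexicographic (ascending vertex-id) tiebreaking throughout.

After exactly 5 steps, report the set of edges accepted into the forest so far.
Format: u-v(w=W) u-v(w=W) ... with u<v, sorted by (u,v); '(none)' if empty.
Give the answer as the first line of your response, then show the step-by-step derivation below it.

0-5(w=3) 1-4(w=6) 2-4(w=6) 3-5(w=1) 4-7(w=7)

step 1: add edge 3-5 (w=1); MST = {3-5(w=1)}
step 2: add edge 0-5 (w=3); MST = {0-5(w=3) 3-5(w=1)}
step 3: add edge 1-4 (w=6); MST = {0-5(w=3) 1-4(w=6) 3-5(w=1)}
step 4: add edge 2-4 (w=6); MST = {0-5(w=3) 1-4(w=6) 2-4(w=6) 3-5(w=1)}
step 5: add edge 4-7 (w=7); MST = {0-5(w=3) 1-4(w=6) 2-4(w=6) 3-5(w=1) 4-7(w=7)}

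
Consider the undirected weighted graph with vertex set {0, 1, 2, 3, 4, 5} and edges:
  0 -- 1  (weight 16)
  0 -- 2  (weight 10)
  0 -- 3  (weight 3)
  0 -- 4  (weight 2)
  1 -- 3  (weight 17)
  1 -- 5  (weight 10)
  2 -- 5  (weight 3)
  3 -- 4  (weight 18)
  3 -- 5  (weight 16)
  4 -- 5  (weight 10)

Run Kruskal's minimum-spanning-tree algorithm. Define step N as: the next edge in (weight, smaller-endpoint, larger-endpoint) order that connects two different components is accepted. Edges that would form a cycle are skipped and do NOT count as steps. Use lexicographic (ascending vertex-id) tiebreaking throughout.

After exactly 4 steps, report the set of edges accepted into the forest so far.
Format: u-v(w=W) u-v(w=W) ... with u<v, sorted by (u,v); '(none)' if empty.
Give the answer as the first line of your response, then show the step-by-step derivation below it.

0-2(w=10) 0-3(w=3) 0-4(w=2) 2-5(w=3)

step 1: add edge 0-4 (w=2); MST = {0-4(w=2)}
step 2: add edge 0-3 (w=3); MST = {0-3(w=3) 0-4(w=2)}
step 3: add edge 2-5 (w=3); MST = {0-3(w=3) 0-4(w=2) 2-5(w=3)}
step 4: add edge 0-2 (w=10); MST = {0-2(w=10) 0-3(w=3) 0-4(w=2) 2-5(w=3)}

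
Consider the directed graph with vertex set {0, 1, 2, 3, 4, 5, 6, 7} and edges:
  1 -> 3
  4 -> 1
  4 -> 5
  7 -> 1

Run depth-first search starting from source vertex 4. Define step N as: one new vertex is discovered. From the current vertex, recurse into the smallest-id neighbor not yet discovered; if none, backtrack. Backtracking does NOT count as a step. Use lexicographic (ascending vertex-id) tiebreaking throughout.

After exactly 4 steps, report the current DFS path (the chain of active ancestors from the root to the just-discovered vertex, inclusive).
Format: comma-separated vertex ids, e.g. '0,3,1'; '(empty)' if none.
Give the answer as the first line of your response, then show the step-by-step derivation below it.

4,5

step 1: discover 4; path=4; order=4
step 2: discover 1; path=4>1; order=4,1
step 3: discover 3; path=4>1>3; order=4,1,3
step 4: discover 5; path=4>5; order=4,1,3,5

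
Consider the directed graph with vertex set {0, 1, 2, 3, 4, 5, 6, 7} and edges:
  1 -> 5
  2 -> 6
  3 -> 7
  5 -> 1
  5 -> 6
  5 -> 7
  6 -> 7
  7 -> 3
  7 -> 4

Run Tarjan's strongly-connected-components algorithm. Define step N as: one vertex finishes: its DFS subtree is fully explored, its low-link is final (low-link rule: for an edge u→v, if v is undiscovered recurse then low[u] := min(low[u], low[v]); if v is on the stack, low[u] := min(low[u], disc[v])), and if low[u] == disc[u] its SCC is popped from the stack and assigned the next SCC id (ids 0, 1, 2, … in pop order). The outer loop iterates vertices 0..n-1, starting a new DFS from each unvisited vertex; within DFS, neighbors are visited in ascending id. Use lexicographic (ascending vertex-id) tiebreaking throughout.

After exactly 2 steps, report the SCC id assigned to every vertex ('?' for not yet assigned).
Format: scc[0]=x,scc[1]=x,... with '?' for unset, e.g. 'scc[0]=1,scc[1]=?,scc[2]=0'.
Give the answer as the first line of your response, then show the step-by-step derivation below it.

scc[0]=0,scc[1]=?,scc[2]=?,scc[3]=?,scc[4]=?,scc[5]=?,scc[6]=?,scc[7]=?

step 1: low=(low[0]=0,low[1]=?,low[2]=?,low[3]=?,low[4]=?,low[5]=?,low[6]=?,low[7]=?); scc=(scc[0]=0,scc[1]=?,scc[2]=?,scc[3]=?,scc[4]=?,scc[5]=?,scc[6]=?,scc[7]=?)
step 2: low=(low[0]=0,low[1]=1,low[2]=?,low[3]=4,low[4]=?,low[5]=1,low[6]=3,low[7]=4); scc=(scc[0]=0,scc[1]=?,scc[2]=?,scc[3]=?,scc[4]=?,scc[5]=?,scc[6]=?,scc[7]=?)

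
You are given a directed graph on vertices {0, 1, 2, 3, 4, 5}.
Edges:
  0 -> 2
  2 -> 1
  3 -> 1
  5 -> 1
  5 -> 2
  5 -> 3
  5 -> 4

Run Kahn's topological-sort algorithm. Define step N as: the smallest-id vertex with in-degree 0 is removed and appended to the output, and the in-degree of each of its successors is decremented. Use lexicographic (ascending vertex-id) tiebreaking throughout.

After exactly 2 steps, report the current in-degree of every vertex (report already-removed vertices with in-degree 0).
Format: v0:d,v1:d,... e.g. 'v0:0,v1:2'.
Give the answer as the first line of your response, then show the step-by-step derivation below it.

v0:0,v1:2,v2:0,v3:0,v4:0,v5:0

step 1: output 0; order=[0]; indeg=(0,3,1,1,1,0)
step 2: output 5; order=[0,5]; indeg=(0,2,0,0,0,0)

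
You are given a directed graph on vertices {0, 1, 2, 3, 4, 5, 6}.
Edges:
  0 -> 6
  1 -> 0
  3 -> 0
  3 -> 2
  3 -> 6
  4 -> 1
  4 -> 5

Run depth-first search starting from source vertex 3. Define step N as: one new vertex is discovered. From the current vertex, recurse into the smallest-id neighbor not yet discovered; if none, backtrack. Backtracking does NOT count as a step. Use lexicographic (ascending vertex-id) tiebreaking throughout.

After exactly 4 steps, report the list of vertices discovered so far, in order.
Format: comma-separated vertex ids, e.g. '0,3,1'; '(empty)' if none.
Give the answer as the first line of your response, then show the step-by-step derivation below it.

3,0,6,2

step 1: discover 3; path=3; order=3
step 2: discover 0; path=3>0; order=3,0
step 3: discover 6; path=3>0>6; order=3,0,6
step 4: discover 2; path=3>2; order=3,0,6,2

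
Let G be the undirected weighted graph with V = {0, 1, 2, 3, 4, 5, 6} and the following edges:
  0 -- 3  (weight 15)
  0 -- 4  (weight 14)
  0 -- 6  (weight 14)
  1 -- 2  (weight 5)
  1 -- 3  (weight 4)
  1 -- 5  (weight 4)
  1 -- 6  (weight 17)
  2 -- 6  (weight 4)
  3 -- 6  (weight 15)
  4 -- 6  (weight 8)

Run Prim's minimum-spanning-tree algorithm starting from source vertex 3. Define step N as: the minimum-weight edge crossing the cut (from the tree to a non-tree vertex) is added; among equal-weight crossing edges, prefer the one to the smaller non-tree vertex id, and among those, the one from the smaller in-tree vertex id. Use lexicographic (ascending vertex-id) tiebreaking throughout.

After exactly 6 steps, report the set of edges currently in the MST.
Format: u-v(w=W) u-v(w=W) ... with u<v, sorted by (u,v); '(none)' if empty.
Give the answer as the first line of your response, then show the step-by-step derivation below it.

0-4(w=14) 1-2(w=5) 1-3(w=4) 1-5(w=4) 2-6(w=4) 4-6(w=8)

step 1: add edge 1-3 (w=4); MST = {1-3(w=4)}
step 2: add edge 1-5 (w=4); MST = {1-3(w=4) 1-5(w=4)}
step 3: add edge 1-2 (w=5); MST = {1-2(w=5) 1-3(w=4) 1-5(w=4)}
step 4: add edge 2-6 (w=4); MST = {1-2(w=5) 1-3(w=4) 1-5(w=4) 2-6(w=4)}
step 5: add edge 4-6 (w=8); MST = {1-2(w=5) 1-3(w=4) 1-5(w=4) 2-6(w=4) 4-6(w=8)}
step 6: add edge 0-4 (w=14); MST = {0-4(w=14) 1-2(w=5) 1-3(w=4) 1-5(w=4) 2-6(w=4) 4-6(w=8)}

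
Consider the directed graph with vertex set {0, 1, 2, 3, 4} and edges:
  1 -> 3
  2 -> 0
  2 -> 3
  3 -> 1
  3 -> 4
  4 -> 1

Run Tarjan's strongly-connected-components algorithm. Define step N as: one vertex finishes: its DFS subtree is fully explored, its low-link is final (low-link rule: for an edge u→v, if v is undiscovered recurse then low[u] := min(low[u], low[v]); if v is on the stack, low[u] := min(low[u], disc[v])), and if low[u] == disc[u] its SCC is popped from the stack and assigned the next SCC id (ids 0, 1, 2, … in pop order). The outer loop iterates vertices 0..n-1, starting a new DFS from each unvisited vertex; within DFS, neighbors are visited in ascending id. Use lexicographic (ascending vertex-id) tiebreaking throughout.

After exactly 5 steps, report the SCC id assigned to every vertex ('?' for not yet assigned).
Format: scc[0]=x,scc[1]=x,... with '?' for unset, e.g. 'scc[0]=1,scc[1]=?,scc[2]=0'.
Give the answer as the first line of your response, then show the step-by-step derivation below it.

scc[0]=0,scc[1]=1,scc[2]=2,scc[3]=1,scc[4]=1

step 1: low=(low[0]=0,low[1]=?,low[2]=?,low[3]=?,low[4]=?); scc=(scc[0]=0,scc[1]=?,scc[2]=?,scc[3]=?,scc[4]=?)
step 2: low=(low[0]=0,low[1]=1,low[2]=?,low[3]=1,low[4]=1); scc=(scc[0]=0,scc[1]=?,scc[2]=?,scc[3]=?,scc[4]=?)
step 3: low=(low[0]=0,low[1]=1,low[2]=?,low[3]=1,low[4]=1); scc=(scc[0]=0,scc[1]=?,scc[2]=?,scc[3]=?,scc[4]=?)
step 4: low=(low[0]=0,low[1]=1,low[2]=?,low[3]=1,low[4]=1); scc=(scc[0]=0,scc[1]=1,scc[2]=?,scc[3]=1,scc[4]=1)
step 5: low=(low[0]=0,low[1]=1,low[2]=4,low[3]=1,low[4]=1); scc=(scc[0]=0,scc[1]=1,scc[2]=2,scc[3]=1,scc[4]=1)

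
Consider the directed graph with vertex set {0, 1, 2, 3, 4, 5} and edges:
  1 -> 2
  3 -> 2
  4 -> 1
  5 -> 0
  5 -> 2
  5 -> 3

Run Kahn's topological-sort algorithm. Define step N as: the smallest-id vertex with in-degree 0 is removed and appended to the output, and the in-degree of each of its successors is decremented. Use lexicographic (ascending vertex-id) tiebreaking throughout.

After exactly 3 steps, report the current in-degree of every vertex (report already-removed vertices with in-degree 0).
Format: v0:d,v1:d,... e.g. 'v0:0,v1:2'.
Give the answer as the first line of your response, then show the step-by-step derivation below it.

v0:0,v1:0,v2:1,v3:0,v4:0,v5:0

step 1: output 4; order=[4]; indeg=(1,0,3,1,0,0)
step 2: output 1; order=[4,1]; indeg=(1,0,2,1,0,0)
step 3: output 5; order=[4,1,5]; indeg=(0,0,1,0,0,0)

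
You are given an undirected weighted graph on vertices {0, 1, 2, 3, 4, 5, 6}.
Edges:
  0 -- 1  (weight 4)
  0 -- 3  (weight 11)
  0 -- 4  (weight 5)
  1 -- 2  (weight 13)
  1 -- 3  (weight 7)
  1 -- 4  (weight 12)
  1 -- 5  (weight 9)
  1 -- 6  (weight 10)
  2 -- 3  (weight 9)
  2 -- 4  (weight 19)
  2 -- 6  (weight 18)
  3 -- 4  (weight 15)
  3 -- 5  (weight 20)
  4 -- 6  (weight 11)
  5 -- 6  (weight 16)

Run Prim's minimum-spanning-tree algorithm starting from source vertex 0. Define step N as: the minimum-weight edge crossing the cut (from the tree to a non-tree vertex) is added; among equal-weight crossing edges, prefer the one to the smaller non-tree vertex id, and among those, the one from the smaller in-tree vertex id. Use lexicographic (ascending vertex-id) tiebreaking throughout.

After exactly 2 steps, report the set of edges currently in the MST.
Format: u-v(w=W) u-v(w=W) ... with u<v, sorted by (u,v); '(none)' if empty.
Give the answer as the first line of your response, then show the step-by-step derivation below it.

0-1(w=4) 0-4(w=5)

step 1: add edge 0-1 (w=4); MST = {0-1(w=4)}
step 2: add edge 0-4 (w=5); MST = {0-1(w=4) 0-4(w=5)}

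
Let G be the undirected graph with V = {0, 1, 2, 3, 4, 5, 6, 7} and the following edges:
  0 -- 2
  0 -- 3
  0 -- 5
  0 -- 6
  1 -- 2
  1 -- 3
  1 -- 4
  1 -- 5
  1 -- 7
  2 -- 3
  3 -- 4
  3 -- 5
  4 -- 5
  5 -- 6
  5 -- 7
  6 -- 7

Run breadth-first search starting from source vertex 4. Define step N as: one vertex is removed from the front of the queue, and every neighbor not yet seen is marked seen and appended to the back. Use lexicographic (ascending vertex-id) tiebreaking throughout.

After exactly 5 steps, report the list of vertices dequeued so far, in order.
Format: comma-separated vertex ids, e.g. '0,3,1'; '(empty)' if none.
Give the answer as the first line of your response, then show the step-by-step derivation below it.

4,1,3,5,2

step 1: dequeue 4; queue=[1,3,5]; order=4
step 2: dequeue 1; queue=[3,5,2,7]; order=4,1
step 3: dequeue 3; queue=[5,2,7,0]; order=4,1,3
step 4: dequeue 5; queue=[2,7,0,6]; order=4,1,3,5
step 5: dequeue 2; queue=[7,0,6]; order=4,1,3,5,2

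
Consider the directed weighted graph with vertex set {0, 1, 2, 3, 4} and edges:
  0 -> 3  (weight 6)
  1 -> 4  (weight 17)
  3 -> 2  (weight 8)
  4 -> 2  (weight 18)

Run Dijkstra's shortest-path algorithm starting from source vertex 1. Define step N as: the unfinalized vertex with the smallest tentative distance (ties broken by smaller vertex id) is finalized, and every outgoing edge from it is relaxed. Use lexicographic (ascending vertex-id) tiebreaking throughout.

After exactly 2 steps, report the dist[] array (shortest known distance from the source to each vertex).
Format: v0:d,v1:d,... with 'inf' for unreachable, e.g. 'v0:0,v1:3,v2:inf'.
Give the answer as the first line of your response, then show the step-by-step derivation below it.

v0:inf,v1:0,v2:35,v3:inf,v4:17

step 1: dist = v0:inf,v1:0,v2:inf,v3:inf,v4:17
step 2: dist = v0:inf,v1:0,v2:35,v3:inf,v4:17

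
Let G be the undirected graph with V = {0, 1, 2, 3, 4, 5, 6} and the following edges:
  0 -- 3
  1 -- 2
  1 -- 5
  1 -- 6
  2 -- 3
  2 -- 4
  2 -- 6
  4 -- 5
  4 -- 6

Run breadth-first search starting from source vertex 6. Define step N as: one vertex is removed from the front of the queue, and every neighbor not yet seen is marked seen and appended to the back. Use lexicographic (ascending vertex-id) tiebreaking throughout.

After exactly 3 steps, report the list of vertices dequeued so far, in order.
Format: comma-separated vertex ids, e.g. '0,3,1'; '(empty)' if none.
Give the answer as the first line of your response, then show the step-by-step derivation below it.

6,1,2

step 1: dequeue 6; queue=[1,2,4]; order=6
step 2: dequeue 1; queue=[2,4,5]; order=6,1
step 3: dequeue 2; queue=[4,5,3]; order=6,1,2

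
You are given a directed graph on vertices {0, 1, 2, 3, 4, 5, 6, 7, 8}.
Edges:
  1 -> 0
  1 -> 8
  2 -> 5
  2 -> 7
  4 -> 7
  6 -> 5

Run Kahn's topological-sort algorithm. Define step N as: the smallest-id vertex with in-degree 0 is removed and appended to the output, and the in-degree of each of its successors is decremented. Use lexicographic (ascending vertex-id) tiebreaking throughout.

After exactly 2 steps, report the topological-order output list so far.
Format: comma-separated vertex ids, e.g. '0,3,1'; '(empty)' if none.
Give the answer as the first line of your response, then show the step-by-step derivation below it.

1,0

step 1: output 1; order=[1]; indeg=(0,0,0,0,0,2,0,2,0)
step 2: output 0; order=[1,0]; indeg=(0,0,0,0,0,2,0,2,0)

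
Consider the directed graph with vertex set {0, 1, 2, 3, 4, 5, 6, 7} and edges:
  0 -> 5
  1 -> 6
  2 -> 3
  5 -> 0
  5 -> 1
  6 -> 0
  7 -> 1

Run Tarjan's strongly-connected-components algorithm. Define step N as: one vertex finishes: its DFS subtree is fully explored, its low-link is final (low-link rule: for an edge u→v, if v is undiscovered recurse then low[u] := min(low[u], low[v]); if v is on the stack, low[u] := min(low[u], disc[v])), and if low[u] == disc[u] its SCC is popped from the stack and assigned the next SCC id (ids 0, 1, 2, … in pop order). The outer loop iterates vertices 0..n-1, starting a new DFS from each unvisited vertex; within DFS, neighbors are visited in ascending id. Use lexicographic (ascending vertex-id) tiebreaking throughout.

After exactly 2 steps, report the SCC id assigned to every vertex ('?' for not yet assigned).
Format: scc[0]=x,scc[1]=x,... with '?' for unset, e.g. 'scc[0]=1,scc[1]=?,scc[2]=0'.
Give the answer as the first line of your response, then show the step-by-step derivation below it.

scc[0]=?,scc[1]=?,scc[2]=?,scc[3]=?,scc[4]=?,scc[5]=?,scc[6]=?,scc[7]=?

step 1: low=(low[0]=0,low[1]=2,low[2]=?,low[3]=?,low[4]=?,low[5]=0,low[6]=0,low[7]=?); scc=(scc[0]=?,scc[1]=?,scc[2]=?,scc[3]=?,scc[4]=?,scc[5]=?,scc[6]=?,scc[7]=?)
step 2: low=(low[0]=0,low[1]=0,low[2]=?,low[3]=?,low[4]=?,low[5]=0,low[6]=0,low[7]=?); scc=(scc[0]=?,scc[1]=?,scc[2]=?,scc[3]=?,scc[4]=?,scc[5]=?,scc[6]=?,scc[7]=?)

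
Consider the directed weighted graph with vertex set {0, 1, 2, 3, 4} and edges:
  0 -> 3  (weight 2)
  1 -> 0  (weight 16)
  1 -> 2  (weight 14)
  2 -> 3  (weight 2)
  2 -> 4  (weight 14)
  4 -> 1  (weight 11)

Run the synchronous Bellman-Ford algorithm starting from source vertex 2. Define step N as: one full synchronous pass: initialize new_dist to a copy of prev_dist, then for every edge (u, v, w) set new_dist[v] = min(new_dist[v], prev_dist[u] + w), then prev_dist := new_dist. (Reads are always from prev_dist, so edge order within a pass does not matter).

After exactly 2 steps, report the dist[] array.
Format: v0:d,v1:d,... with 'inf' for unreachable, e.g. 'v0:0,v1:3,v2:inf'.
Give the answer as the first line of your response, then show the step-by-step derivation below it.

v0:inf,v1:25,v2:0,v3:2,v4:14

step 1: dist = v0:inf,v1:inf,v2:0,v3:2,v4:14
step 2: dist = v0:inf,v1:25,v2:0,v3:2,v4:14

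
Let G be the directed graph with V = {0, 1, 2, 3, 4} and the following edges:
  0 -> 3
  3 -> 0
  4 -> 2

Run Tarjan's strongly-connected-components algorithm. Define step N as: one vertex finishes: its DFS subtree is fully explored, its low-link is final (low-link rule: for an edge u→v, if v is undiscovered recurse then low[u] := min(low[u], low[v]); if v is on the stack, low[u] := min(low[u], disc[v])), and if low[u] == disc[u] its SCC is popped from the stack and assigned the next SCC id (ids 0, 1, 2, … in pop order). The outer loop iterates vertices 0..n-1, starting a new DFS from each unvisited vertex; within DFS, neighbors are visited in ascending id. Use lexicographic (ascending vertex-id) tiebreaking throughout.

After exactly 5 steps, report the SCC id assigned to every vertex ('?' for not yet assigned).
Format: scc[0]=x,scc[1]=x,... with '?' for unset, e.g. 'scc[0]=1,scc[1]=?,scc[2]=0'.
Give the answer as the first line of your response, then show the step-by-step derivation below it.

scc[0]=0,scc[1]=1,scc[2]=2,scc[3]=0,scc[4]=3

step 1: low=(low[0]=0,low[1]=?,low[2]=?,low[3]=0,low[4]=?); scc=(scc[0]=?,scc[1]=?,scc[2]=?,scc[3]=?,scc[4]=?)
step 2: low=(low[0]=0,low[1]=?,low[2]=?,low[3]=0,low[4]=?); scc=(scc[0]=0,scc[1]=?,scc[2]=?,scc[3]=0,scc[4]=?)
step 3: low=(low[0]=0,low[1]=2,low[2]=?,low[3]=0,low[4]=?); scc=(scc[0]=0,scc[1]=1,scc[2]=?,scc[3]=0,scc[4]=?)
step 4: low=(low[0]=0,low[1]=2,low[2]=3,low[3]=0,low[4]=?); scc=(scc[0]=0,scc[1]=1,scc[2]=2,scc[3]=0,scc[4]=?)
step 5: low=(low[0]=0,low[1]=2,low[2]=3,low[3]=0,low[4]=4); scc=(scc[0]=0,scc[1]=1,scc[2]=2,scc[3]=0,scc[4]=3)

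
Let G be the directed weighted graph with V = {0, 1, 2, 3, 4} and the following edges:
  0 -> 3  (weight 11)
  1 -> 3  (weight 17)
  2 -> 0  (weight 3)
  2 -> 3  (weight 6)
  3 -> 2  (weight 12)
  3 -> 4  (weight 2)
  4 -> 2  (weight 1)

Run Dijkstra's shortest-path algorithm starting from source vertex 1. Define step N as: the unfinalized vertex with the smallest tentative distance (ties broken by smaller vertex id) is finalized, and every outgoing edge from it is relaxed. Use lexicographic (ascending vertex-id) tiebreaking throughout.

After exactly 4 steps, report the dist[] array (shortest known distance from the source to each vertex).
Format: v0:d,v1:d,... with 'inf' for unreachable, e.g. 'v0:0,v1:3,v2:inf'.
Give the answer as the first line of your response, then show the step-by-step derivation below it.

v0:23,v1:0,v2:20,v3:17,v4:19

step 1: dist = v0:inf,v1:0,v2:inf,v3:17,v4:inf
step 2: dist = v0:inf,v1:0,v2:29,v3:17,v4:19
step 3: dist = v0:inf,v1:0,v2:20,v3:17,v4:19
step 4: dist = v0:23,v1:0,v2:20,v3:17,v4:19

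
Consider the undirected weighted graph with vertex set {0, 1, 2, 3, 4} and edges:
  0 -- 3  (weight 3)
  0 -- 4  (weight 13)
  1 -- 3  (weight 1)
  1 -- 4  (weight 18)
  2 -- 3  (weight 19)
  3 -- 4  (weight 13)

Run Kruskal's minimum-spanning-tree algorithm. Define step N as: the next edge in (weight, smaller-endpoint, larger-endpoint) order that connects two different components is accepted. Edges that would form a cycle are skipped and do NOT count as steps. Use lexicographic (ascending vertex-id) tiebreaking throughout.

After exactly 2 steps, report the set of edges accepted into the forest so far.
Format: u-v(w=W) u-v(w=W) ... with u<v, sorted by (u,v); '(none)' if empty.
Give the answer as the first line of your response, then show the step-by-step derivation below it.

0-3(w=3) 1-3(w=1)

step 1: add edge 1-3 (w=1); MST = {1-3(w=1)}
step 2: add edge 0-3 (w=3); MST = {0-3(w=3) 1-3(w=1)}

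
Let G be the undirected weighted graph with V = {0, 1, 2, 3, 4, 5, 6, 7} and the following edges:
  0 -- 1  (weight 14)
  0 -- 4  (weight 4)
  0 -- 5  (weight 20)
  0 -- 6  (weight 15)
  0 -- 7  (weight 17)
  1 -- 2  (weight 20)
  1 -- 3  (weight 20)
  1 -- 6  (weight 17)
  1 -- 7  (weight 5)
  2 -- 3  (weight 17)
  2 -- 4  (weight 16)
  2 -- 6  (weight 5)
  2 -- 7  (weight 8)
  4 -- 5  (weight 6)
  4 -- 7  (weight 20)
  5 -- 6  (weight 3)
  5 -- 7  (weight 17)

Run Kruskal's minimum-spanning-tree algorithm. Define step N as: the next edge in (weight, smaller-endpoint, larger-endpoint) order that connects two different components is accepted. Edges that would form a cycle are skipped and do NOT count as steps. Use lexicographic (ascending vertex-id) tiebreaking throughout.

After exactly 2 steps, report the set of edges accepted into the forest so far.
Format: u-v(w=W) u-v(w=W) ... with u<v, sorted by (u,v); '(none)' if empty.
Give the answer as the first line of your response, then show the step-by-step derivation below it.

0-4(w=4) 5-6(w=3)

step 1: add edge 5-6 (w=3); MST = {5-6(w=3)}
step 2: add edge 0-4 (w=4); MST = {0-4(w=4) 5-6(w=3)}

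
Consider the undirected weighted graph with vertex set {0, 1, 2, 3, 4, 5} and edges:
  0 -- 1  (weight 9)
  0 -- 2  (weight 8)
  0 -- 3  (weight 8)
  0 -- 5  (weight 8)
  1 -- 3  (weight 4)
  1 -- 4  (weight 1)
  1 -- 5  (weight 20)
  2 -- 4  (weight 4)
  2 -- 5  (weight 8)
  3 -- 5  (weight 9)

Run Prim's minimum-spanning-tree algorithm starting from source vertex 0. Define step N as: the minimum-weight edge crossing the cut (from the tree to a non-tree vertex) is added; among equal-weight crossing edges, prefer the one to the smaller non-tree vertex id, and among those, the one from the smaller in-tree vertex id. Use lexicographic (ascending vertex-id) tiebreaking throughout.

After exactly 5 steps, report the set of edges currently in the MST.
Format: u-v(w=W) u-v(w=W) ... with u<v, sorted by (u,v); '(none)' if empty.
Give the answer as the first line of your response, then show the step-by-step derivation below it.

0-2(w=8) 0-5(w=8) 1-3(w=4) 1-4(w=1) 2-4(w=4)

step 1: add edge 0-2 (w=8); MST = {0-2(w=8)}
step 2: add edge 2-4 (w=4); MST = {0-2(w=8) 2-4(w=4)}
step 3: add edge 1-4 (w=1); MST = {0-2(w=8) 1-4(w=1) 2-4(w=4)}
step 4: add edge 1-3 (w=4); MST = {0-2(w=8) 1-3(w=4) 1-4(w=1) 2-4(w=4)}
step 5: add edge 0-5 (w=8); MST = {0-2(w=8) 0-5(w=8) 1-3(w=4) 1-4(w=1) 2-4(w=4)}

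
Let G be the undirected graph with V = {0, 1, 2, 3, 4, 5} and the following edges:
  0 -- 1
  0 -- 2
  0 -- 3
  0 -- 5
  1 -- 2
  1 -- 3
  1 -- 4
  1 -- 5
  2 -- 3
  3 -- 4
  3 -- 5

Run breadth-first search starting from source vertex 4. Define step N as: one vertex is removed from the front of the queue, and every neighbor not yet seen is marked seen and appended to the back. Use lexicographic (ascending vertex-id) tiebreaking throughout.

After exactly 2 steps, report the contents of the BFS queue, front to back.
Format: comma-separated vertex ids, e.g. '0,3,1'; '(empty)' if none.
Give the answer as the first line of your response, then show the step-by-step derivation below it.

3,0,2,5

step 1: dequeue 4; queue=[1,3]; order=4
step 2: dequeue 1; queue=[3,0,2,5]; order=4,1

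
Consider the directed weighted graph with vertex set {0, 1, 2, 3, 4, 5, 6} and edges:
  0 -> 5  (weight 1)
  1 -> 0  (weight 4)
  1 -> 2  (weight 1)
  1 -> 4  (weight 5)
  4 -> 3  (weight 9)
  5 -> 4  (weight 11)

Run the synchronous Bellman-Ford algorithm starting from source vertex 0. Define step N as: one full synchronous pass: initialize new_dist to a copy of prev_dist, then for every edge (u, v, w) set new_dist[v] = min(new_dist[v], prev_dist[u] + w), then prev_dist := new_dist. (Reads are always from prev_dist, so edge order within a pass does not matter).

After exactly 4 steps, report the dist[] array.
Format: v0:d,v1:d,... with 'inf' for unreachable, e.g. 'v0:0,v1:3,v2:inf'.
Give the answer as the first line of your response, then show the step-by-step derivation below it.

v0:0,v1:inf,v2:inf,v3:21,v4:12,v5:1,v6:inf

step 1: dist = v0:0,v1:inf,v2:inf,v3:inf,v4:inf,v5:1,v6:inf
step 2: dist = v0:0,v1:inf,v2:inf,v3:inf,v4:12,v5:1,v6:inf
step 3: dist = v0:0,v1:inf,v2:inf,v3:21,v4:12,v5:1,v6:inf
step 4: dist = v0:0,v1:inf,v2:inf,v3:21,v4:12,v5:1,v6:inf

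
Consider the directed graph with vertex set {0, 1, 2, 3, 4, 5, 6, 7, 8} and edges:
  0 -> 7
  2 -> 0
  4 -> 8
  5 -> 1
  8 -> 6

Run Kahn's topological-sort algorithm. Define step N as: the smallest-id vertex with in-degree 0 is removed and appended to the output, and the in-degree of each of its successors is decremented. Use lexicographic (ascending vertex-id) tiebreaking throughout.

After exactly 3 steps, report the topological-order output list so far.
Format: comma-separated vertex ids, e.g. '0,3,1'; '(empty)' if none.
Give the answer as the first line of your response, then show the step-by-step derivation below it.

2,0,3

step 1: output 2; order=[2]; indeg=(0,1,0,0,0,0,1,1,1)
step 2: output 0; order=[2,0]; indeg=(0,1,0,0,0,0,1,0,1)
step 3: output 3; order=[2,0,3]; indeg=(0,1,0,0,0,0,1,0,1)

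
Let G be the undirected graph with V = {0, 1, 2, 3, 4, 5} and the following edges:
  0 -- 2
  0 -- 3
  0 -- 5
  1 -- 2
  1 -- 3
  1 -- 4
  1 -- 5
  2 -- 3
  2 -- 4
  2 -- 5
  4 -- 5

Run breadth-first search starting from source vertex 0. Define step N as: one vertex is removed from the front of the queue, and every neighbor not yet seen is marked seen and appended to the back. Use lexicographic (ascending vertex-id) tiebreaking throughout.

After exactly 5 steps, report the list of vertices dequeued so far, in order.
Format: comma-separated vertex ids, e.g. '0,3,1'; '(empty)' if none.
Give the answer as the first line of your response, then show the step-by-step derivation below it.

0,2,3,5,1

step 1: dequeue 0; queue=[2,3,5]; order=0
step 2: dequeue 2; queue=[3,5,1,4]; order=0,2
step 3: dequeue 3; queue=[5,1,4]; order=0,2,3
step 4: dequeue 5; queue=[1,4]; order=0,2,3,5
step 5: dequeue 1; queue=[4]; order=0,2,3,5,1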